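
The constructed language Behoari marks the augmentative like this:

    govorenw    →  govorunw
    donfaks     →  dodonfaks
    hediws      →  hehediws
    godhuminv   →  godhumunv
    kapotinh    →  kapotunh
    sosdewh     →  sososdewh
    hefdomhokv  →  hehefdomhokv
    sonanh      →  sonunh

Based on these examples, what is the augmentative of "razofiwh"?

kapotinh and sosdewh both end in -h yet inflect differently (kapotunh, sososdewh), so the final letter is not what conditions the rule; the second-to-last letter is.
"razofiwh" has second-to-last letter 'w'. The stems whose second-to-last letter is 'w' (sosdewh → sososdewh, hediws → hehediws) repeat the first consonant+vowel as a prefix.
The other pattern: stems whose second-to-last letter is 'n' change the last vowel to 'u'.
So razofiwh → rarazofiwh.

rarazofiwh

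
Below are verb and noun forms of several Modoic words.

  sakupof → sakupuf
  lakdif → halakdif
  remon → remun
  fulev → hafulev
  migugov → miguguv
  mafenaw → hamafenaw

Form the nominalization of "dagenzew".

migugov and fulev both end in -v yet inflect differently (miguguv, hafulev), so the final letter is not what conditions the rule; the last vowel is.
"dagenzew" has last vowel 'e'. The one such stem in the data (fulev → hafulev) adds the prefix ha-, so the same rule applies.
The other pattern: stems whose last vowel is 'o' change the last vowel to 'u'.
So dagenzew → hadagenzew.

hadagenzew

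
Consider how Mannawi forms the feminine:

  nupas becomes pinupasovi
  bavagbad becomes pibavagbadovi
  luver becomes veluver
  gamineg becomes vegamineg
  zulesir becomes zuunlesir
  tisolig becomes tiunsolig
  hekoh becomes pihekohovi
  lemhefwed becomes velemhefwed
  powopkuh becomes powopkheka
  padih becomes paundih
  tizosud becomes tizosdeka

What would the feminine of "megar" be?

"megar" has last vowel 'a'. The stems whose last vowel is 'a' (bavagbad → pibavagbadovi, nupas → pinupasovi) add pi- … -ovi around the stem.
The other patterns: stems whose last vowel is 'u' delete the last vowel and add -eka; stems whose last vowel is 'i' insert -un- after the first vowel; stems whose last vowel is 'e' add the prefix ve-.
So megar → pimegarovi.

pimegarovi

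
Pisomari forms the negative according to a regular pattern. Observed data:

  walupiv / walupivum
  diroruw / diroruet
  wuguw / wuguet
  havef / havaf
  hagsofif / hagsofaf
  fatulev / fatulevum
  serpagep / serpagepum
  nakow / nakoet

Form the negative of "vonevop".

hagsofif and walupiv both have last vowel 'i' yet inflect differently (hagsofaf, walupivum), so the last vowel is not what conditions the rule; the final letter is.
"vonevop" ends in -p. The one such stem in the data (serpagep → serpagepum) adds -um, so the same rule applies.
So vonevop → vonevopum.

vonevopum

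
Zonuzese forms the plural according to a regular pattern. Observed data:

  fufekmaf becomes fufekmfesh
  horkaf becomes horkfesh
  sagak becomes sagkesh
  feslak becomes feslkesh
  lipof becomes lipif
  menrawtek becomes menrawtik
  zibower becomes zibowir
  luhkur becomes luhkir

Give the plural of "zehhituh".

fufekmaf and lipof both end in -f yet inflect differently (fufekmfesh, lipif), so the final letter is not what conditions the rule; the last vowel is.
"zehhituh" has last vowel 'u'. The one such stem in the data (luhkur → luhkir) changes the last vowel to 'i' (as do lipof, menrawtek), so the same rule applies.
So zehhituh → zehhitih.

zehhitih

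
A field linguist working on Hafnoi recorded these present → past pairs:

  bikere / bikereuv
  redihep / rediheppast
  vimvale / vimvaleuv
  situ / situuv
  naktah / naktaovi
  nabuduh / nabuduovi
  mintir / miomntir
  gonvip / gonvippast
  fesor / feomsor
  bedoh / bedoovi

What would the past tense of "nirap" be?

"nirap" ends in -p. The stems ending in -p (gonvip → gonvippast, redihep → rediheppast) double the final consonant and add -ast.
So nirap → nirappast.

nirappast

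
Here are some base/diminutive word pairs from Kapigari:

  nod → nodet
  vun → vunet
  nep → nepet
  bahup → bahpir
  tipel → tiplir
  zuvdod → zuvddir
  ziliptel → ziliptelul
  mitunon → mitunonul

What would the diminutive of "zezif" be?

zezfir

nep and bahup both end in -p yet inflect differently (nepet, bahpir), so the final letter is not what conditions the rule; the number of vowels is.
"zezif" has 2 vowels. The stems with 2 vowels (bahup → bahpir, tipel → tiplir, zuvdod → zuvddir) delete the last vowel and add -ir.
The other patterns: stems with 1 vowel add -et; stems with 3 vowels add -ul.
So zezif → zezfir.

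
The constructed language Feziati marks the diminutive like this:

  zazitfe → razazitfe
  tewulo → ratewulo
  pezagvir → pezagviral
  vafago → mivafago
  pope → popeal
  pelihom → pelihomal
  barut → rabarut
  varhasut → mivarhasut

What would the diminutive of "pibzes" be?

pibzesal

vafago and tewulo both end in -o yet inflect differently (mivafago, ratewulo), so the final letter is not what conditions the rule; the first letter is.
"pibzes" begins with p-. The stems beginning with p- (pope → popeal, pelihom → pelihomal, pezagvir → pezagviral) add -al.
So pibzes → pibzesal.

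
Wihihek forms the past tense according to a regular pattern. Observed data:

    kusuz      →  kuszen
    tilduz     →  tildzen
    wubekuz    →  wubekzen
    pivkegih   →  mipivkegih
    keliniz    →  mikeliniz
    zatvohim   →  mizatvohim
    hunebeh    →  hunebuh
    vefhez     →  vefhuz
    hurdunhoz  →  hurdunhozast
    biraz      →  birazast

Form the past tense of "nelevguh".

nelevghen

"nelevguh" has last vowel 'u'. The stems whose last vowel is 'u' (kusuz → kuszen, tilduz → tildzen, wubekuz → wubekzen) delete the last vowel and add -en.
So nelevguh → nelevghen.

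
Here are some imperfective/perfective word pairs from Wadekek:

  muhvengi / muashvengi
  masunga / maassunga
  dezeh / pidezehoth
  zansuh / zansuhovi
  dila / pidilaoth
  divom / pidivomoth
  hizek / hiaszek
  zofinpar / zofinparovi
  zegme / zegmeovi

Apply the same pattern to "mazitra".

maaszitra

zansuh and dezeh both end in -h yet inflect differently (zansuhovi, pidezehoth), so the final letter is not what conditions the rule; the first letter is.
"mazitra" begins with m-. The stems beginning with m- (muhvengi → muashvengi, masunga → maassunga) insert -as- after the first vowel.
So mazitra → maaszitra.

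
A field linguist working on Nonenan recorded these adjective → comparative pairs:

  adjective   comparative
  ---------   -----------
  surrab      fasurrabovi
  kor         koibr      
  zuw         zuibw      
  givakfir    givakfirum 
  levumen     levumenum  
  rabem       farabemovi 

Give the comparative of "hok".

kor and givakfir both end in -r yet inflect differently (koibr, givakfirum), so the final letter is not what conditions the rule; the number of vowels is.
"hok" has 1 vowel. The stems with 1 vowel (zuw → zuibw, kor → koibr) insert -ib- after the first vowel.
The other patterns: stems with 2 vowels add fa- … -ovi around the stem; stems with 3 vowels add -um.
So hok → hoibk.

hoibk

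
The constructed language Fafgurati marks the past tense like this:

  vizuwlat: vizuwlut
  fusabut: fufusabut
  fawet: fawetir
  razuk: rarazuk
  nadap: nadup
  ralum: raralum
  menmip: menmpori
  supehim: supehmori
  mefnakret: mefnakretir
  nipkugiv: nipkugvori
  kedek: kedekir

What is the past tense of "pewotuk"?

"pewotuk" has last vowel 'u'. The stems whose last vowel is 'u' (razuk → rarazuk, fusabut → fufusabut, ralum → raralum) repeat the first consonant+vowel as a prefix.
So pewotuk → pepewotuk.

pepewotuk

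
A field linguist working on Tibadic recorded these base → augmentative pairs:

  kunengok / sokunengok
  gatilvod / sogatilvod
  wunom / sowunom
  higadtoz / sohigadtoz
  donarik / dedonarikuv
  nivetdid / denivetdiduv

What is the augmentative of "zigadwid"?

dezigadwiduv

kunengok and donarik both end in -k yet inflect differently (sokunengok, dedonarikuv), so the final letter is not what conditions the rule; the last vowel is.
"zigadwid" has last vowel 'i'. The stems whose last vowel is 'i' (donarik → dedonarikuv, nivetdid → denivetdiduv) add de- … -uv around the stem.
The other pattern: stems whose last vowel is 'o' add the prefix so-.
So zigadwid → dezigadwiduv.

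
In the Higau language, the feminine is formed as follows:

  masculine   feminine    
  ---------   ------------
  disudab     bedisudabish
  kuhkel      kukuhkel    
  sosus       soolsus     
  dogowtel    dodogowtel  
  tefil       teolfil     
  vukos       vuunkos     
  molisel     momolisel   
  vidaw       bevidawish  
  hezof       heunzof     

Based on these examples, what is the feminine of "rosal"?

vukos and sosus both end in -s yet inflect differently (vuunkos, soolsus), so the final letter is not what conditions the rule; the last vowel is.
"rosal" has last vowel 'a'. The stems whose last vowel is 'a' (disudab → bedisudabish, vidaw → bevidawish) add be- … -ish around the stem.
So rosal → berosalish.

berosalish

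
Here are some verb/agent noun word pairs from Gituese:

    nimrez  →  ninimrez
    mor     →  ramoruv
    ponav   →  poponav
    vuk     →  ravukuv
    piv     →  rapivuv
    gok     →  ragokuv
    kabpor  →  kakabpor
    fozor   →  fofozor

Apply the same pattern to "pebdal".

ponav and piv both end in -v yet inflect differently (poponav, rapivuv), so the final letter is not what conditions the rule; the number of vowels is.
"pebdal" has 2 vowels. The stems with 2 vowels (ponav → poponav, kabpor → kakabpor, nimrez → ninimrez) repeat the first consonant+vowel as a prefix.
The other pattern: stems with 1 vowel add ra- … -uv around the stem.
So pebdal → pepebdal.

pepebdal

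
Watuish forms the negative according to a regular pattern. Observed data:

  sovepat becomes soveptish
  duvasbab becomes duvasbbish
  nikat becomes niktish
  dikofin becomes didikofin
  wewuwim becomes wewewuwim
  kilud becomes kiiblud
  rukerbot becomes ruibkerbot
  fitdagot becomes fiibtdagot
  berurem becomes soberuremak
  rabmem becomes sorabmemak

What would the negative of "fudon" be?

fuibdon

sovepat and rukerbot both end in -t yet inflect differently (soveptish, ruibkerbot), so the final letter is not what conditions the rule; the last vowel is.
"fudon" has last vowel 'o'. The stems whose last vowel is 'o' (rukerbot → ruibkerbot, fitdagot → fiibtdagot) insert -ib- after the first vowel.
The other patterns: stems whose last vowel is 'a' delete the last vowel and add -ish; stems whose last vowel is 'i' repeat the first consonant+vowel as a prefix; stems whose last vowel is 'e' add so- … -ak around the stem.
So fudon → fuibdon.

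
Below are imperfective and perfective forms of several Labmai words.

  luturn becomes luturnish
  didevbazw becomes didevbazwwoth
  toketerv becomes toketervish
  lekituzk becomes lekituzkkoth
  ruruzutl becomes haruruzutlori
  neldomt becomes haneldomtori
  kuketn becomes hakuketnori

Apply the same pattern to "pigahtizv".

"pigahtizv" has second-to-last letter 'z'. The stems whose second-to-last letter is 'z' (didevbazw → didevbazwwoth, lekituzk → lekituzkkoth) double the final consonant and add -oth.
The other patterns: stems whose second-to-last letter is 'r' add -ish; stems whose second-to-last letter is 'm' or 't' add ha- … -ori around the stem.
So pigahtizv → pigahtizvvoth.

pigahtizvvoth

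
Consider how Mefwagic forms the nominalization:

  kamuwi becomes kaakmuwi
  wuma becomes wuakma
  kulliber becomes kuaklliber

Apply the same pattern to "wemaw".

weakmaw

Every pair shown (kamuwi → kaakmuwi, wuma → wuakma, kulliber → kuaklliber) follows the same rule: insert -ak- after the first vowel.
So wemaw → weakmaw.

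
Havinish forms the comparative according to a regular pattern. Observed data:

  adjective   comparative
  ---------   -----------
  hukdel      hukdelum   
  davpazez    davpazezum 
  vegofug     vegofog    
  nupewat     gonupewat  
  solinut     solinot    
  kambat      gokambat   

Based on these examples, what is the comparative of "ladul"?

ladol

"ladul" has last vowel 'u'. The stems whose last vowel is 'u' (vegofug → vegofog, solinut → solinot) change the last vowel to 'o'.
The other patterns: stems whose last vowel is 'e' add -um; stems whose last vowel is 'a' add the prefix go-.
So ladul → ladol.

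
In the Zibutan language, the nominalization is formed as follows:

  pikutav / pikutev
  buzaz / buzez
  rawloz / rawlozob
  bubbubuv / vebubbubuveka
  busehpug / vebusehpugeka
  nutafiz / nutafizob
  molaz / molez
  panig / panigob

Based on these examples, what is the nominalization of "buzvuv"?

vebuzvuveka

pikutav and bubbubuv both end in -v yet inflect differently (pikutev, vebubbubuveka), so the final letter is not what conditions the rule; the last vowel is.
"buzvuv" has last vowel 'u'. The stems whose last vowel is 'u' (busehpug → vebusehpugeka, bubbubuv → vebubbubuveka) add ve- … -eka around the stem.
The other patterns: stems whose last vowel is 'a' change the last vowel to 'e'; stems whose last vowel is 'i' or 'o' add -ob.
So buzvuv → vebuzvuveka.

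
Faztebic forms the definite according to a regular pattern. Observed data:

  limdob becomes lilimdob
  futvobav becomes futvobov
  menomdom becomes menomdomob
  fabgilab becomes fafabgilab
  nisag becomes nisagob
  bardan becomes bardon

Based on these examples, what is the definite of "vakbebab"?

vavakbebab

"vakbebab" ends in -b. The stems ending in -b (limdob → lilimdob, fabgilab → fafabgilab) repeat the first consonant+vowel as a prefix.
So vakbebab → vavakbebab.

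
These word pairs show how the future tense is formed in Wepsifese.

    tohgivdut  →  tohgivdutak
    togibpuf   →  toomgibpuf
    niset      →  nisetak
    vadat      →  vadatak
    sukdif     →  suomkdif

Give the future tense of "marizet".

marizetak

tohgivdut and togibpuf both have last vowel 'u' yet inflect differently (tohgivdutak, toomgibpuf), so the last vowel is not what conditions the rule; the final letter is.
"marizet" ends in -t. The stems ending in -t (niset → nisetak, vadat → vadatak, tohgivdut → tohgivdutak) add -ak.
The other pattern: stems ending in -f insert -om- after the first vowel.
So marizet → marizetak.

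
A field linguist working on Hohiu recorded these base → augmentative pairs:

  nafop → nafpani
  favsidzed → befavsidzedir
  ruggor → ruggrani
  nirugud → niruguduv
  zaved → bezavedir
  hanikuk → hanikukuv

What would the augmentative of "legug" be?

leguguv

nirugud and zaved both end in -d yet inflect differently (niruguduv, bezavedir), so the final letter is not what conditions the rule; the last vowel is.
"legug" has last vowel 'u'. The stems whose last vowel is 'u' (nirugud → niruguduv, hanikuk → hanikukuv) add -uv.
So legug → leguguv.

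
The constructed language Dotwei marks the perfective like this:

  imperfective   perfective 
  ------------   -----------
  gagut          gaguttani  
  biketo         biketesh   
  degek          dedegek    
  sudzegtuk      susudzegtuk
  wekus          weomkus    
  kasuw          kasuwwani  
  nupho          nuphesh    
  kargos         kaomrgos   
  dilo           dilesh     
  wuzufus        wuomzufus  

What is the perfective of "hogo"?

gagut and wekus both have last vowel 'u' yet inflect differently (gaguttani, weomkus), so the last vowel is not what conditions the rule; the final letter is.
"hogo" ends in -o. The stems ending in -o (dilo → dilesh, biketo → biketesh, nupho → nuphesh) drop the final letter and add -esh.
The other patterns: stems ending in -t or -w double the final consonant and add -ani; stems ending in -s insert -om- after the first vowel; stems ending in -k repeat the first consonant+vowel as a prefix.
So hogo → hogesh.

hogesh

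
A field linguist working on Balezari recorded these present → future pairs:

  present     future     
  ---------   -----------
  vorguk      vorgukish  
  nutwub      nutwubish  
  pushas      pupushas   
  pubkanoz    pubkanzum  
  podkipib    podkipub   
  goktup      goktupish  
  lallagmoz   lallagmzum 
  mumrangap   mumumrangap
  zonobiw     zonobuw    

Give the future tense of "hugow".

hugwum

mumrangap and goktup both end in -p yet inflect differently (mumumrangap, goktupish), so the final letter is not what conditions the rule; the last vowel is.
"hugow" has last vowel 'o'. The stems whose last vowel is 'o' (lallagmoz → lallagmzum, pubkanoz → pubkanzum) delete the last vowel and add -um.
The other patterns: stems whose last vowel is 'a' repeat the first consonant+vowel as a prefix; stems whose last vowel is 'u' add -ish; stems whose last vowel is 'i' change the last vowel to 'u'.
So hugow → hugwum.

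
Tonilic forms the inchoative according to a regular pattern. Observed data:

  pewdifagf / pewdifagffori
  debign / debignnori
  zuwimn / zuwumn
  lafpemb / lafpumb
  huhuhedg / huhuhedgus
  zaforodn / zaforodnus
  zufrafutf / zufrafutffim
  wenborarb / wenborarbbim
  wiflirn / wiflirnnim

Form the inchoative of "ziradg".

ziradgus

"ziradg" has second-to-last letter 'd'. The stems whose second-to-last letter is 'd' (huhuhedg → huhuhedgus, zaforodn → zaforodnus) add -us.
The other patterns: stems whose second-to-last letter is 'g' double the final consonant and add -ori; stems whose second-to-last letter is 'm' change the last vowel to 'u'; stems whose second-to-last letter is 'r' or 't' double the final consonant and add -im.
So ziradg → ziradgus.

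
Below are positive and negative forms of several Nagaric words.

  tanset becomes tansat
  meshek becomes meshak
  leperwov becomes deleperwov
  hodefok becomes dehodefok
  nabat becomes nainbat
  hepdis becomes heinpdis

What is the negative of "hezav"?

"hezav" has last vowel 'a'. The one such stem in the data (nabat → nainbat) inserts -in- after the first vowel (as does hepdis), so the same rule applies.
The other patterns: stems whose last vowel is 'e' change the last vowel to 'a'; stems whose last vowel is 'o' add the prefix de-.
So hezav → heinzav.

heinzav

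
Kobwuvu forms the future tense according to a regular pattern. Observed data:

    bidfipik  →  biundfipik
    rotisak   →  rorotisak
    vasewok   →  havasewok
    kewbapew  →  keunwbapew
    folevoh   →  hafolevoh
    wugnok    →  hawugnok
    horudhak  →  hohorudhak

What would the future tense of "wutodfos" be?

horudhak and vasewok both end in -k yet inflect differently (hohorudhak, havasewok), so the final letter is not what conditions the rule; the last vowel is.
"wutodfos" has last vowel 'o'. The stems whose last vowel is 'o' (folevoh → hafolevoh, vasewok → havasewok, wugnok → hawugnok) add the prefix ha-.
So wutodfos → hawutodfos.

hawutodfos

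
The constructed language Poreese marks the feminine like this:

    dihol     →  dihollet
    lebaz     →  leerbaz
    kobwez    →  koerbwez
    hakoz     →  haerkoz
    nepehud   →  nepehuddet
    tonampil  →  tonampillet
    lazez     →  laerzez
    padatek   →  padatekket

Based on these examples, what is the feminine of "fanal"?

"fanal" ends in -l. The stems ending in -l (dihol → dihollet, tonampil → tonampillet) double the final consonant and add -et.
The other pattern: stems ending in -z insert -er- after the first vowel.
So fanal → fanallet.

fanallet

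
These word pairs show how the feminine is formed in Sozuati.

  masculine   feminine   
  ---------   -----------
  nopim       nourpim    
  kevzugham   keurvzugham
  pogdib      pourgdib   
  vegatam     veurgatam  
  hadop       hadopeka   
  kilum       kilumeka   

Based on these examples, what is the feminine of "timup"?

nopim and kilum both end in -m yet inflect differently (nourpim, kilumeka), so the final letter is not what conditions the rule; the last vowel is.
"timup" has last vowel 'u'. The one such stem in the data (kilum → kilumeka) adds -eka, so the same rule applies.
The other pattern: stems whose last vowel is 'a' or 'i' insert -ur- after the first vowel.
So timup → timupeka.

timupeka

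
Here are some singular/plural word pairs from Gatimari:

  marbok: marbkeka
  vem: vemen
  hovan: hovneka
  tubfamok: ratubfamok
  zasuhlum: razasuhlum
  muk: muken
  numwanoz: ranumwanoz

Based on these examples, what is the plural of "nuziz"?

muk and marbok both end in -k yet inflect differently (muken, marbkeka), so the final letter is not what conditions the rule; the number of vowels is.
"nuziz" has 2 vowels. The stems with 2 vowels (marbok → marbkeka, hovan → hovneka) delete the last vowel and add -eka.
The other patterns: stems with 1 vowel add -en; stems with 3 vowels add the prefix ra-.
So nuziz → nuzzeka.

nuzzeka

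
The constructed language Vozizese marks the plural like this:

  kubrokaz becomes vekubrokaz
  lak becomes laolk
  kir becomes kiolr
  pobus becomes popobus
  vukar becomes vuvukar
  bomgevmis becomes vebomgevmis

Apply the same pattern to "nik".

kir and vukar both end in -r yet inflect differently (kiolr, vuvukar), so the final letter is not what conditions the rule; the number of vowels is.
"nik" has 1 vowel. The stems with 1 vowel (kir → kiolr, lak → laolk) insert -ol- after the first vowel.
So nik → niolk.

niolk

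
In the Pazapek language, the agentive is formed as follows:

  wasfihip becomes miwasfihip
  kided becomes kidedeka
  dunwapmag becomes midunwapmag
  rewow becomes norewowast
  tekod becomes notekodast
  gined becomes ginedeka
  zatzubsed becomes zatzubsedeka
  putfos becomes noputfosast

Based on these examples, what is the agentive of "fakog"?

"fakog" has last vowel 'o'. The stems whose last vowel is 'o' (putfos → noputfosast, rewow → norewowast, tekod → notekodast) add no- … -ast around the stem.
So fakog → nofakogast.

nofakogast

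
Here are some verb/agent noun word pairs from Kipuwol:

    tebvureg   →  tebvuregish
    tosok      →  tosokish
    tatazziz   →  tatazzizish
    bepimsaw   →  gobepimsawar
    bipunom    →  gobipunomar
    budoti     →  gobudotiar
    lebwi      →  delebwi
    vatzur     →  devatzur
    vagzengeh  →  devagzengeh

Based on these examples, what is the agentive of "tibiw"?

tibiwish

"tibiw" begins with t-. The stems beginning with t- (tebvureg → tebvuregish, tosok → tosokish, tatazziz → tatazzizish) add -ish.
So tibiw → tibiwish.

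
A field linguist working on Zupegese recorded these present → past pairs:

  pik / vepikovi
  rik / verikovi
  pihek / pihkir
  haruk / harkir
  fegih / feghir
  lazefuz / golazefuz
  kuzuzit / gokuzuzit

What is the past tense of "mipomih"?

pik and pihek both end in -k yet inflect differently (vepikovi, pihkir), so the final letter is not what conditions the rule; the number of vowels is.
"mipomih" has 3 vowels. The stems with 3 vowels (lazefuz → golazefuz, kuzuzit → gokuzuzit) add the prefix go-.
The other patterns: stems with 1 vowel add ve- … -ovi around the stem; stems with 2 vowels delete the last vowel and add -ir.
So mipomih → gomipomih.

gomipomih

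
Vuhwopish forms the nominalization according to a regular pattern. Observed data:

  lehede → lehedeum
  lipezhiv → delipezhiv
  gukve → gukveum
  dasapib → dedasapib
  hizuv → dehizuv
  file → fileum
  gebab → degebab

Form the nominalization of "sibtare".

gukve and gebab both begin with g- yet inflect differently (gukveum, degebab), so the first letter is not what conditions the rule; the final letter is.
"sibtare" ends in -e. The stems ending in -e (file → fileum, lehede → lehedeum, gukve → gukveum) add -um.
So sibtare → sibtareum.

sibtareum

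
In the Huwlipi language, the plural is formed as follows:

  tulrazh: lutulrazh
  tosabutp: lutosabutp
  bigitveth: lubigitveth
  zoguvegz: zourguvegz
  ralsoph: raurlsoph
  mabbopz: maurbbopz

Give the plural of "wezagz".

weurzagz

"wezagz" has second-to-last letter 'g'. The one such stem in the data (zoguvegz → zourguvegz) inserts -ur- after the first vowel (as do ralsoph, mabbopz), so the same rule applies.
So wezagz → weurzagz.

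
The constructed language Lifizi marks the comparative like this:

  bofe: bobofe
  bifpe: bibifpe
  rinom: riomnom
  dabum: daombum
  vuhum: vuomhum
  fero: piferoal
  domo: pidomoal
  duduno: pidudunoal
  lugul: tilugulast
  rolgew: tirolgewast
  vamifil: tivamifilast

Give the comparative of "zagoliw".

rinom and fero both have last vowel 'o' yet inflect differently (riomnom, piferoal), so the last vowel is not what conditions the rule; the final letter is.
"zagoliw" ends in -w. The one such stem in the data (rolgew → tirolgewast) adds ti- … -ast around the stem, so the same rule applies.
The other patterns: stems ending in -e repeat the first consonant+vowel as a prefix; stems ending in -m insert -om- after the first vowel; stems ending in -o add pi- … -al around the stem.
So zagoliw → tizagoliwast.

tizagoliwast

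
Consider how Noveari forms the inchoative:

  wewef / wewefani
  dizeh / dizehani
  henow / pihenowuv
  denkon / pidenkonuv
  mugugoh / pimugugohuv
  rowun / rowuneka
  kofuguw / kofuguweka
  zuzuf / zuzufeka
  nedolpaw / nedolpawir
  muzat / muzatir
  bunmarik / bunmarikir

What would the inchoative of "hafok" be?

dizeh and mugugoh both end in -h yet inflect differently (dizehani, pimugugohuv), so the final letter is not what conditions the rule; the last vowel is.
"hafok" has last vowel 'o'. The stems whose last vowel is 'o' (henow → pihenowuv, denkon → pidenkonuv, mugugoh → pimugugohuv) add pi- … -uv around the stem.
The other patterns: stems whose last vowel is 'e' add -ani; stems whose last vowel is 'u' add -eka; stems whose last vowel is 'a' or 'i' add -ir.
So hafok → pihafokuv.

pihafokuv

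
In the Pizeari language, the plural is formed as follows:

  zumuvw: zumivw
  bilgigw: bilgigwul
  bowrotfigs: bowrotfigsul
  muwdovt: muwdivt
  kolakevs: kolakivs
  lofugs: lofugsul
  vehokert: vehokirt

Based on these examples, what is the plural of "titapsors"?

titapsirs

bilgigw and zumuvw both end in -w yet inflect differently (bilgigwul, zumivw), so the final letter is not what conditions the rule; the second-to-last letter is.
"titapsors" has second-to-last letter 'r'. The one such stem in the data (vehokert → vehokirt) changes the last vowel to 'i' (as do muwdovt, zumuvw), so the same rule applies.
The other pattern: stems whose second-to-last letter is 'g' add -ul.
So titapsors → titapsirs.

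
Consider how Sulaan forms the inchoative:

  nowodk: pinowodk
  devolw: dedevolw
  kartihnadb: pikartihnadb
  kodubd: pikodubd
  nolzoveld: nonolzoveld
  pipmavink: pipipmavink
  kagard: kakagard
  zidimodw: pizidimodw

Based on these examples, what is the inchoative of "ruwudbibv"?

"ruwudbibv" has second-to-last letter 'b'. The one such stem in the data (kodubd → pikodubd) adds the prefix pi-, so the same rule applies.
So ruwudbibv → piruwudbibv.

piruwudbibv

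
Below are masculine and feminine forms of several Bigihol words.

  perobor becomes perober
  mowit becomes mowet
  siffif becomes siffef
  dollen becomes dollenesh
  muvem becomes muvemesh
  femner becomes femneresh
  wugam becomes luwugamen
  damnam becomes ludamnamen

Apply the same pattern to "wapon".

perobor and femner both end in -r yet inflect differently (perober, femneresh), so the final letter is not what conditions the rule; the last vowel is.
"wapon" has last vowel 'o'. The one such stem in the data (perobor → perober) changes the last vowel to 'e' (as do mowit, siffif), so the same rule applies.
The other patterns: stems whose last vowel is 'e' add -esh; stems whose last vowel is 'a' add lu- … -en around the stem.
So wapon → wapen.

wapen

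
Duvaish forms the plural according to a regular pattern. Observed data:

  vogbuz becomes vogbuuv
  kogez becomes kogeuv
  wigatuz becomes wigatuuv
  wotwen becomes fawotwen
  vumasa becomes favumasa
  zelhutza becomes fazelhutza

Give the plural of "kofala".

fakofala

kogez and wotwen both have last vowel 'e' yet inflect differently (kogeuv, fawotwen), so the last vowel is not what conditions the rule; the final letter is.
"kofala" ends in -a. The stems ending in -a (vumasa → favumasa, zelhutza → fazelhutza) add the prefix fa-.
The other pattern: stems ending in -z drop the final letter and add -uv.
So kofala → fakofala.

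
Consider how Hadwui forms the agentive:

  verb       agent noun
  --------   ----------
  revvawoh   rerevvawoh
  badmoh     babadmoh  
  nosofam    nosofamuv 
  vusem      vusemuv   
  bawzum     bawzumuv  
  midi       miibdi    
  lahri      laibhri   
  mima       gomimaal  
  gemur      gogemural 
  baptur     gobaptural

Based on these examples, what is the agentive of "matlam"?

"matlam" ends in -m. The stems ending in -m (nosofam → nosofamuv, vusem → vusemuv, bawzum → bawzumuv) add -uv.
So matlam → matlamuv.

matlamuv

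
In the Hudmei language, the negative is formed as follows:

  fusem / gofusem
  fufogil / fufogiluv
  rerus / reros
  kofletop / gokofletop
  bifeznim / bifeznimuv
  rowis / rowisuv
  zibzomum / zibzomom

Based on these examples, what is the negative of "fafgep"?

gofafgep

"fafgep" has last vowel 'e'. The one such stem in the data (fusem → gofusem) adds the prefix go-, so the same rule applies.
So fafgep → gofafgep.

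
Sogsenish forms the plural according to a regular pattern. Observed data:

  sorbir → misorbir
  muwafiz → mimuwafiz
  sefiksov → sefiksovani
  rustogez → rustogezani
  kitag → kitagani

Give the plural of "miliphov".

muwafiz and rustogez both end in -z yet inflect differently (mimuwafiz, rustogezani), so the final letter is not what conditions the rule; the last vowel is.
"miliphov" has last vowel 'o'. The one such stem in the data (sefiksov → sefiksovani) adds -ani, so the same rule applies.
So miliphov → miliphovani.

miliphovani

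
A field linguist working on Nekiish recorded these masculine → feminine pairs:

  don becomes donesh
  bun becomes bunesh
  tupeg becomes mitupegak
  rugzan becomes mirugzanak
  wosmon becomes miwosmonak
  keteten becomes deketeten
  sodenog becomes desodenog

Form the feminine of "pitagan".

"pitagan" has 3 vowels. The stems with 3 vowels (keteten → deketeten, sodenog → desodenog) add the prefix de-.
So pitagan → depitagan.

depitagan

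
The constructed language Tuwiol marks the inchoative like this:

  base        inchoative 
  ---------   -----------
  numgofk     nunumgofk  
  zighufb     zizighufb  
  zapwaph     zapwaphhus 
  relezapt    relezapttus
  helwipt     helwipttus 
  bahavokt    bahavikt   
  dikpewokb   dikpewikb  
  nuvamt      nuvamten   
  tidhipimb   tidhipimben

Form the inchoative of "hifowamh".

"hifowamh" has second-to-last letter 'm'. The stems whose second-to-last letter is 'm' (nuvamt → nuvamten, tidhipimb → tidhipimben) add -en.
The other patterns: stems whose second-to-last letter is 'f' repeat the first consonant+vowel as a prefix; stems whose second-to-last letter is 'p' double the final consonant and add -us; stems whose second-to-last letter is 'k' change the last vowel to 'i'.
So hifowamh → hifowamhen.

hifowamhen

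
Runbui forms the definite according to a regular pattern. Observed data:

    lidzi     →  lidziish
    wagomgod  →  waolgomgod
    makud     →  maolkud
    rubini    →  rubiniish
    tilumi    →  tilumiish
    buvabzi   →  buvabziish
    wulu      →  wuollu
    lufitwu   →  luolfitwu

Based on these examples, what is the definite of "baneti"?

lidzi and lufitwu both begin with l- yet inflect differently (lidziish, luolfitwu), so the first letter is not what conditions the rule; the final letter is.
"baneti" ends in -i. The stems ending in -i (rubini → rubiniish, buvabzi → buvabziish, lidzi → lidziish) add -ish.
The other pattern: stems ending in -d or -u insert -ol- after the first vowel.
So baneti → banetiish.

banetiish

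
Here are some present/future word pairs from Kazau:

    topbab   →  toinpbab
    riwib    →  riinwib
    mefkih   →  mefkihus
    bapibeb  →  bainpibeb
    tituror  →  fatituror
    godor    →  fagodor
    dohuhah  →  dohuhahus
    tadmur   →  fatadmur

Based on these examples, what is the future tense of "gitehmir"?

fagitehmir

"gitehmir" ends in -r. The stems ending in -r (tituror → fatituror, godor → fagodor, tadmur → fatadmur) add the prefix fa-.
So gitehmir → fagitehmir.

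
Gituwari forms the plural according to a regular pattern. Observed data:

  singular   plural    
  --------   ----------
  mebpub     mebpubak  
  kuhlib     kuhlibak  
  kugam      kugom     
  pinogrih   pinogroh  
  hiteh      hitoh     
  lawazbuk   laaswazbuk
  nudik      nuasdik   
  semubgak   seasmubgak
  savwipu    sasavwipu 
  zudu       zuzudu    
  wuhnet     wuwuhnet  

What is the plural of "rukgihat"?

rurukgihat

kuhlib and pinogrih both have last vowel 'i' yet inflect differently (kuhlibak, pinogroh), so the last vowel is not what conditions the rule; the final letter is.
"rukgihat" ends in -t. The one such stem in the data (wuhnet → wuwuhnet) repeats the first consonant+vowel as a prefix (as do savwipu, zudu), so the same rule applies.
The other patterns: stems ending in -b add -ak; stems ending in -h or -m change the last vowel to 'o'; stems ending in -k insert -as- after the first vowel.
So rukgihat → rurukgihat.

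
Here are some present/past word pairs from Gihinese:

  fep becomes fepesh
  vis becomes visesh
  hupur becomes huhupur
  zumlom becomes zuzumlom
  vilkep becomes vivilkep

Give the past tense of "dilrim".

"dilrim" has 2 vowels. The stems with 2 vowels (vilkep → vivilkep, hupur → huhupur, zumlom → zuzumlom) repeat the first consonant+vowel as a prefix.
The other pattern: stems with 1 vowel add -esh.
So dilrim → didilrim.

didilrim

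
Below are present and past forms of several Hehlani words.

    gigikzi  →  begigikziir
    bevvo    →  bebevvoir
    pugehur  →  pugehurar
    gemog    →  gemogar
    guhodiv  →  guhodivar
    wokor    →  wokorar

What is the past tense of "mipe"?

"mipe" ends in a vowel. The stems ending in a vowel (gigikzi → begigikziir, bevvo → bebevvoir) add be- … -ir around the stem.
The other pattern: stems ending in a consonant add -ar.
So mipe → bemipeir.

bemipeir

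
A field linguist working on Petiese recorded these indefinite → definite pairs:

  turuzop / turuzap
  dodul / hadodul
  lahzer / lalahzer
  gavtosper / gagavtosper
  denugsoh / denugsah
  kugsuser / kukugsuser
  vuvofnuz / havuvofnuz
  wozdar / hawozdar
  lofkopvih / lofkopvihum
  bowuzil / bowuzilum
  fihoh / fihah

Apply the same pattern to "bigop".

bigap

lofkopvih and denugsoh both end in -h yet inflect differently (lofkopvihum, denugsah), so the final letter is not what conditions the rule; the last vowel is.
"bigop" has last vowel 'o'. The stems whose last vowel is 'o' (denugsoh → denugsah, fihoh → fihah, turuzop → turuzap) change the last vowel to 'a'.
The other patterns: stems whose last vowel is 'e' repeat the first consonant+vowel as a prefix; stems whose last vowel is 'i' add -um; stems whose last vowel is 'a' or 'u' add the prefix ha-.
So bigop → bigap.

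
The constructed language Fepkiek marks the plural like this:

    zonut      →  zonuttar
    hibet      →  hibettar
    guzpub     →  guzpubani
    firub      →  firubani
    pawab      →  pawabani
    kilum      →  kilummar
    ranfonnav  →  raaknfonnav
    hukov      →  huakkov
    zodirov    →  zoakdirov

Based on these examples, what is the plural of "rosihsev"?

ranfonnav and pawab both have last vowel 'a' yet inflect differently (raaknfonnav, pawabani), so the last vowel is not what conditions the rule; the final letter is.
"rosihsev" ends in -v. The stems ending in -v (hukov → huakkov, zodirov → zoakdirov, ranfonnav → raaknfonnav) insert -ak- after the first vowel.
So rosihsev → roaksihsev.

roaksihsev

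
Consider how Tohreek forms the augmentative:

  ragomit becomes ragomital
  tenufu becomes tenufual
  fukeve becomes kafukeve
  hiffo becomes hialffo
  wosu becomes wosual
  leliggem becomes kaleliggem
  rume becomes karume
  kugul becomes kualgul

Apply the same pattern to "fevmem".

kafevmem

"fevmem" ends in -m. The one such stem in the data (leliggem → kaleliggem) adds the prefix ka-, so the same rule applies.
The other patterns: stems ending in -t or -u add -al; stems ending in -l or -o insert -al- after the first vowel.
So fevmem → kafevmem.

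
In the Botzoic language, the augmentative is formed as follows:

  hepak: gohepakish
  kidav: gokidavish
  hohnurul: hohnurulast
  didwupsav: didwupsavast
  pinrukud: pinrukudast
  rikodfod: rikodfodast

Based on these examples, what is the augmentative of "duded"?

godudedish

"duded" has 2 vowels. The stems with 2 vowels (hepak → gohepakish, kidav → gokidavish) add go- … -ish around the stem.
The other pattern: stems with 3 vowels add -ast.
So duded → godudedish.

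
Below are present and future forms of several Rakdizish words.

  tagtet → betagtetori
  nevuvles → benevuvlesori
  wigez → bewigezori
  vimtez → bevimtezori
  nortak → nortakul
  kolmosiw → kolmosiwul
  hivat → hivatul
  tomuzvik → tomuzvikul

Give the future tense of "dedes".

tagtet and hivat both end in -t yet inflect differently (betagtetori, hivatul), so the final letter is not what conditions the rule; the last vowel is.
"dedes" has last vowel 'e'. The stems whose last vowel is 'e' (tagtet → betagtetori, nevuvles → benevuvlesori, wigez → bewigezori) add be- … -ori around the stem.
So dedes → bededesori.

bededesori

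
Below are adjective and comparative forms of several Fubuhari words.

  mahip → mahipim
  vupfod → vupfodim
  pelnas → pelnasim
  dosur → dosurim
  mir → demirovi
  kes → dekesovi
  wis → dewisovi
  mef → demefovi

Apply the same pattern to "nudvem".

nudvemim

"nudvem" has 2 vowels. The stems with 2 vowels (mahip → mahipim, vupfod → vupfodim, pelnas → pelnasim) add -im.
So nudvem → nudvemim.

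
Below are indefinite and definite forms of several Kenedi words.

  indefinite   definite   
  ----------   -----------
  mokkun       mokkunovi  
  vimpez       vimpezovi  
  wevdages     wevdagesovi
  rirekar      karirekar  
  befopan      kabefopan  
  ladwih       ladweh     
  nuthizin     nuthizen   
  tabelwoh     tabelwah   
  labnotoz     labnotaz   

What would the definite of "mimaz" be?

mokkun and befopan both end in -n yet inflect differently (mokkunovi, kabefopan), so the final letter is not what conditions the rule; the last vowel is.
"mimaz" has last vowel 'a'. The stems whose last vowel is 'a' (rirekar → karirekar, befopan → kabefopan) add the prefix ka-.
So mimaz → kamimaz.

kamimaz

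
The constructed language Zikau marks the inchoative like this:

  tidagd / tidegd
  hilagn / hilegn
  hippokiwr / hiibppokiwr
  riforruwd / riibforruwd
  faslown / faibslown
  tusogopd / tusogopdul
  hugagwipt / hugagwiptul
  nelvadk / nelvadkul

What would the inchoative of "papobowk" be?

"papobowk" has second-to-last letter 'w'. The stems whose second-to-last letter is 'w' (hippokiwr → hiibppokiwr, riforruwd → riibforruwd, faslown → faibslown) insert -ib- after the first vowel.
The other patterns: stems whose second-to-last letter is 'g' change the last vowel to 'e'; stems whose second-to-last letter is 'd' or 'p' add -ul.
So papobowk → paibpobowk.

paibpobowk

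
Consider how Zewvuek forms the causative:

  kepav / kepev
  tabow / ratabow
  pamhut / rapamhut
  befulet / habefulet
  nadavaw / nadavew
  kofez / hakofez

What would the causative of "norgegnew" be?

nadavaw and tabow both end in -w yet inflect differently (nadavew, ratabow), so the final letter is not what conditions the rule; the last vowel is.
"norgegnew" has last vowel 'e'. The stems whose last vowel is 'e' (kofez → hakofez, befulet → habefulet) add the prefix ha-.
The other patterns: stems whose last vowel is 'a' change the last vowel to 'e'; stems whose last vowel is 'o' or 'u' add the prefix ra-.
So norgegnew → hanorgegnew.

hanorgegnew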